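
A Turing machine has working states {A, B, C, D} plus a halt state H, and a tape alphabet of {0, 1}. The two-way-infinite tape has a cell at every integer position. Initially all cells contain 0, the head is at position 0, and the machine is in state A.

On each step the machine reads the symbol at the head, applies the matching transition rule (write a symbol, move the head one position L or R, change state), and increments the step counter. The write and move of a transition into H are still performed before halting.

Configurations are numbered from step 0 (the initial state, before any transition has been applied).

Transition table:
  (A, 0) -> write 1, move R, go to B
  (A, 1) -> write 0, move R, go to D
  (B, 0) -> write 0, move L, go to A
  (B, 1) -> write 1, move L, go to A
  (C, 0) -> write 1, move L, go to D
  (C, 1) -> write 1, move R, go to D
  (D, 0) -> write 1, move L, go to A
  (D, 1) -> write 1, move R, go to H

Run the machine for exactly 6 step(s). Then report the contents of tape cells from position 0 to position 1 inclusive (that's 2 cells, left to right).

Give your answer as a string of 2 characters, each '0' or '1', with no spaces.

Step 1: in state A at pos 0, read 0 -> (A,0)->write 1,move R,goto B. Now: state=B, head=1, tape[-1..2]=0100 (head:   ^)
Step 2: in state B at pos 1, read 0 -> (B,0)->write 0,move L,goto A. Now: state=A, head=0, tape[-1..2]=0100 (head:  ^)
Step 3: in state A at pos 0, read 1 -> (A,1)->write 0,move R,goto D. Now: state=D, head=1, tape[-1..2]=0000 (head:   ^)
Step 4: in state D at pos 1, read 0 -> (D,0)->write 1,move L,goto A. Now: state=A, head=0, tape[-1..2]=0010 (head:  ^)
Step 5: in state A at pos 0, read 0 -> (A,0)->write 1,move R,goto B. Now: state=B, head=1, tape[-1..2]=0110 (head:   ^)
Step 6: in state B at pos 1, read 1 -> (B,1)->write 1,move L,goto A. Now: state=A, head=0, tape[-1..2]=0110 (head:  ^)

Answer: 11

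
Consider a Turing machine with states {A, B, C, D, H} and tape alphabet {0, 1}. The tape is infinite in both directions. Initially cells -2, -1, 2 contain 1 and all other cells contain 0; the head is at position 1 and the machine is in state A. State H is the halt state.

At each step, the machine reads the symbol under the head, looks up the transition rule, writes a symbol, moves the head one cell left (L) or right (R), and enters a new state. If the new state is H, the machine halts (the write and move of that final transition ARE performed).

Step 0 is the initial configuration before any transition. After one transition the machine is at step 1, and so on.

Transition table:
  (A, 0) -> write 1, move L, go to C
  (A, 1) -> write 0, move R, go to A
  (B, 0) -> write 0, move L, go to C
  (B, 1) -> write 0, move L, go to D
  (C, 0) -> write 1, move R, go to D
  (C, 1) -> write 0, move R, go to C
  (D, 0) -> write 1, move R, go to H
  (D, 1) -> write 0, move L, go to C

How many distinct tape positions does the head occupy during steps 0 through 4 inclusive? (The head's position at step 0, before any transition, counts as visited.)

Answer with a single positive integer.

Step 1: in state A at pos 1, read 0 -> (A,0)->write 1,move L,goto C. Now: state=C, head=0, tape[-3..3]=0110110 (head:    ^)
Step 2: in state C at pos 0, read 0 -> (C,0)->write 1,move R,goto D. Now: state=D, head=1, tape[-3..3]=0111110 (head:     ^)
Step 3: in state D at pos 1, read 1 -> (D,1)->write 0,move L,goto C. Now: state=C, head=0, tape[-3..3]=0111010 (head:    ^)
Step 4: in state C at pos 0, read 1 -> (C,1)->write 0,move R,goto C. Now: state=C, head=1, tape[-3..3]=0110010 (head:     ^)
Head positions at steps 0..4: starting at 1, distinct positions visited = {0, 1} -> 2 position(s)

Answer: 2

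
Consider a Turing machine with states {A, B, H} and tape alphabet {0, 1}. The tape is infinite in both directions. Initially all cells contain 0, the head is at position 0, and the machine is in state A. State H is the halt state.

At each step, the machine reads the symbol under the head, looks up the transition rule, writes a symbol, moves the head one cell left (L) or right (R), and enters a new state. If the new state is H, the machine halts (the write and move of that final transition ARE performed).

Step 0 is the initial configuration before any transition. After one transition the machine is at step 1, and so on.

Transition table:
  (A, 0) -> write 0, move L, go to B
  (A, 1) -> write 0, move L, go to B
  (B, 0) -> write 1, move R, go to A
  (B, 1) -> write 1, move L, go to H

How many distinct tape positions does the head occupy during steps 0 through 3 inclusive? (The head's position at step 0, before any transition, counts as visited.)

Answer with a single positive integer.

Answer: 2

Derivation:
Step 1: in state A at pos 0, read 0 -> (A,0)->write 0,move L,goto B. Now: state=B, head=-1, tape[-2..1]=0000 (head:  ^)
Step 2: in state B at pos -1, read 0 -> (B,0)->write 1,move R,goto A. Now: state=A, head=0, tape[-2..1]=0100 (head:   ^)
Step 3: in state A at pos 0, read 0 -> (A,0)->write 0,move L,goto B. Now: state=B, head=-1, tape[-2..1]=0100 (head:  ^)
Head positions at steps 0..3: starting at 0, distinct positions visited = {-1, 0} -> 2 position(s)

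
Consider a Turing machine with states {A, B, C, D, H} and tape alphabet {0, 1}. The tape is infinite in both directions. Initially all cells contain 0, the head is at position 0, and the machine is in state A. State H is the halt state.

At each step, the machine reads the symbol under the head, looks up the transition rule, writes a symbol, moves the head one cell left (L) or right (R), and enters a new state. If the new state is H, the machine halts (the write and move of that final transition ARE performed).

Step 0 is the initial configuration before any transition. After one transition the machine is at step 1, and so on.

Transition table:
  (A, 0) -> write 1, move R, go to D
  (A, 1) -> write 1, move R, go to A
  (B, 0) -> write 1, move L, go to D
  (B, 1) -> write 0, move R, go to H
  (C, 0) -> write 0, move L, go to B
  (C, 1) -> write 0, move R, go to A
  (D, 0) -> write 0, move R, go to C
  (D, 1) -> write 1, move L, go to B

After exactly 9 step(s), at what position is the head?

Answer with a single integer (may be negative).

Step 1: in state A at pos 0, read 0 -> (A,0)->write 1,move R,goto D. Now: state=D, head=1, tape[-1..2]=0100 (head:   ^)
Step 2: in state D at pos 1, read 0 -> (D,0)->write 0,move R,goto C. Now: state=C, head=2, tape[-1..3]=01000 (head:    ^)
Step 3: in state C at pos 2, read 0 -> (C,0)->write 0,move L,goto B. Now: state=B, head=1, tape[-1..3]=01000 (head:   ^)
Step 4: in state B at pos 1, read 0 -> (B,0)->write 1,move L,goto D. Now: state=D, head=0, tape[-1..3]=01100 (head:  ^)
Step 5: in state D at pos 0, read 1 -> (D,1)->write 1,move L,goto B. Now: state=B, head=-1, tape[-2..3]=001100 (head:  ^)
Step 6: in state B at pos -1, read 0 -> (B,0)->write 1,move L,goto D. Now: state=D, head=-2, tape[-3..3]=0011100 (head:  ^)
Step 7: in state D at pos -2, read 0 -> (D,0)->write 0,move R,goto C. Now: state=C, head=-1, tape[-3..3]=0011100 (head:   ^)
Step 8: in state C at pos -1, read 1 -> (C,1)->write 0,move R,goto A. Now: state=A, head=0, tape[-3..3]=0001100 (head:    ^)
Step 9: in state A at pos 0, read 1 -> (A,1)->write 1,move R,goto A. Now: state=A, head=1, tape[-3..3]=0001100 (head:     ^)

Answer: 1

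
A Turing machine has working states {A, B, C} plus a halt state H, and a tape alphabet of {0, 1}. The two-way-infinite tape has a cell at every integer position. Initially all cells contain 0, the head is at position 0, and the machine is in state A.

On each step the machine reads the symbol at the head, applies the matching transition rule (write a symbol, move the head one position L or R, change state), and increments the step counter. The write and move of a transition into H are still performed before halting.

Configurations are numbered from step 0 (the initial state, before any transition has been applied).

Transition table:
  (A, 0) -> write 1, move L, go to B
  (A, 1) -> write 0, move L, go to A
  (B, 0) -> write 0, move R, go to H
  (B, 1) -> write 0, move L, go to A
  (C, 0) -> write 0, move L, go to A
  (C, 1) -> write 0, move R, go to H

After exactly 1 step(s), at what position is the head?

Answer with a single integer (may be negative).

Step 1: in state A at pos 0, read 0 -> (A,0)->write 1,move L,goto B. Now: state=B, head=-1, tape[-2..1]=0010 (head:  ^)

Answer: -1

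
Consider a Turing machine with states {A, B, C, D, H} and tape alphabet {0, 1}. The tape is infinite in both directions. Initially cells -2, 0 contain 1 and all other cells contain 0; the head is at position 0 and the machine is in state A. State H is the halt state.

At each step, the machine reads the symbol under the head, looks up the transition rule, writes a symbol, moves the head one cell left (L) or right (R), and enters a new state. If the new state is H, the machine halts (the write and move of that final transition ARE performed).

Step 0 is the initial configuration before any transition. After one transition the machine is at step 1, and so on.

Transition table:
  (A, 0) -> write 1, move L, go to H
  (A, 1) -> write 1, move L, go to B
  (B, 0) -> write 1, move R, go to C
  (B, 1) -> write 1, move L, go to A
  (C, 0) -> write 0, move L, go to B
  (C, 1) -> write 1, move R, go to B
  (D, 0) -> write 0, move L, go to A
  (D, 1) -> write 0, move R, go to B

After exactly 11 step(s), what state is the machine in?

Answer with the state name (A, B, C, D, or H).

Step 1: in state A at pos 0, read 1 -> (A,1)->write 1,move L,goto B. Now: state=B, head=-1, tape[-3..1]=01010 (head:   ^)
Step 2: in state B at pos -1, read 0 -> (B,0)->write 1,move R,goto C. Now: state=C, head=0, tape[-3..1]=01110 (head:    ^)
Step 3: in state C at pos 0, read 1 -> (C,1)->write 1,move R,goto B. Now: state=B, head=1, tape[-3..2]=011100 (head:     ^)
Step 4: in state B at pos 1, read 0 -> (B,0)->write 1,move R,goto C. Now: state=C, head=2, tape[-3..3]=0111100 (head:      ^)
Step 5: in state C at pos 2, read 0 -> (C,0)->write 0,move L,goto B. Now: state=B, head=1, tape[-3..3]=0111100 (head:     ^)
Step 6: in state B at pos 1, read 1 -> (B,1)->write 1,move L,goto A. Now: state=A, head=0, tape[-3..3]=0111100 (head:    ^)
Step 7: in state A at pos 0, read 1 -> (A,1)->write 1,move L,goto B. Now: state=B, head=-1, tape[-3..3]=0111100 (head:   ^)
Step 8: in state B at pos -1, read 1 -> (B,1)->write 1,move L,goto A. Now: state=A, head=-2, tape[-3..3]=0111100 (head:  ^)
Step 9: in state A at pos -2, read 1 -> (A,1)->write 1,move L,goto B. Now: state=B, head=-3, tape[-4..3]=00111100 (head:  ^)
Step 10: in state B at pos -3, read 0 -> (B,0)->write 1,move R,goto C. Now: state=C, head=-2, tape[-4..3]=01111100 (head:   ^)
Step 11: in state C at pos -2, read 1 -> (C,1)->write 1,move R,goto B. Now: state=B, head=-1, tape[-4..3]=01111100 (head:    ^)

Answer: B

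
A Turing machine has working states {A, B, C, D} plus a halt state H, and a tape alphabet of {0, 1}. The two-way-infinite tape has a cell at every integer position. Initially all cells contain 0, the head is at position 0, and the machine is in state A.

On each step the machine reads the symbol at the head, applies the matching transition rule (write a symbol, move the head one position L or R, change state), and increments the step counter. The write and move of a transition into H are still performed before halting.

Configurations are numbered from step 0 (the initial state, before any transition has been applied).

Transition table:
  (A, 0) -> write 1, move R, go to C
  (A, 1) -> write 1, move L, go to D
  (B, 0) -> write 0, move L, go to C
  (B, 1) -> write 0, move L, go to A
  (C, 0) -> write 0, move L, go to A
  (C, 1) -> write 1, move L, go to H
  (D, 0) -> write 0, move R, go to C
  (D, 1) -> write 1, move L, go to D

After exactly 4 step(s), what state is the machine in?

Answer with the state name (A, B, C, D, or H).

Step 1: in state A at pos 0, read 0 -> (A,0)->write 1,move R,goto C. Now: state=C, head=1, tape[-1..2]=0100 (head:   ^)
Step 2: in state C at pos 1, read 0 -> (C,0)->write 0,move L,goto A. Now: state=A, head=0, tape[-1..2]=0100 (head:  ^)
Step 3: in state A at pos 0, read 1 -> (A,1)->write 1,move L,goto D. Now: state=D, head=-1, tape[-2..2]=00100 (head:  ^)
Step 4: in state D at pos -1, read 0 -> (D,0)->write 0,move R,goto C. Now: state=C, head=0, tape[-2..2]=00100 (head:   ^)

Answer: C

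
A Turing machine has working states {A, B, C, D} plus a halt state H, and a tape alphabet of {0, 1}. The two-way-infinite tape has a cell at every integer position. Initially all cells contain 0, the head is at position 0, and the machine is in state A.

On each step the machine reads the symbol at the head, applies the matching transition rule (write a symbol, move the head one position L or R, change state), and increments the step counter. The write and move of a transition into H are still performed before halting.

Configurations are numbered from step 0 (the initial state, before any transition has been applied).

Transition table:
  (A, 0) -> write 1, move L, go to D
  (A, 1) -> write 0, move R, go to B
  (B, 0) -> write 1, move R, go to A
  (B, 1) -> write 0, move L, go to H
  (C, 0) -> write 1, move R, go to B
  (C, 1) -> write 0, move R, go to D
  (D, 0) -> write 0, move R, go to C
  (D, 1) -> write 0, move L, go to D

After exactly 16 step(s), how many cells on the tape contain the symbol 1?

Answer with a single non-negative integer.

Step 1: in state A at pos 0, read 0 -> (A,0)->write 1,move L,goto D. Now: state=D, head=-1, tape[-2..1]=0010 (head:  ^)
Step 2: in state D at pos -1, read 0 -> (D,0)->write 0,move R,goto C. Now: state=C, head=0, tape[-2..1]=0010 (head:   ^)
Step 3: in state C at pos 0, read 1 -> (C,1)->write 0,move R,goto D. Now: state=D, head=1, tape[-2..2]=00000 (head:    ^)
Step 4: in state D at pos 1, read 0 -> (D,0)->write 0,move R,goto C. Now: state=C, head=2, tape[-2..3]=000000 (head:     ^)
Step 5: in state C at pos 2, read 0 -> (C,0)->write 1,move R,goto B. Now: state=B, head=3, tape[-2..4]=0000100 (head:      ^)
Step 6: in state B at pos 3, read 0 -> (B,0)->write 1,move R,goto A. Now: state=A, head=4, tape[-2..5]=00001100 (head:       ^)
Step 7: in state A at pos 4, read 0 -> (A,0)->write 1,move L,goto D. Now: state=D, head=3, tape[-2..5]=00001110 (head:      ^)
Step 8: in state D at pos 3, read 1 -> (D,1)->write 0,move L,goto D. Now: state=D, head=2, tape[-2..5]=00001010 (head:     ^)
Step 9: in state D at pos 2, read 1 -> (D,1)->write 0,move L,goto D. Now: state=D, head=1, tape[-2..5]=00000010 (head:    ^)
Step 10: in state D at pos 1, read 0 -> (D,0)->write 0,move R,goto C. Now: state=C, head=2, tape[-2..5]=00000010 (head:     ^)
Step 11: in state C at pos 2, read 0 -> (C,0)->write 1,move R,goto B. Now: state=B, head=3, tape[-2..5]=00001010 (head:      ^)
Step 12: in state B at pos 3, read 0 -> (B,0)->write 1,move R,goto A. Now: state=A, head=4, tape[-2..5]=00001110 (head:       ^)
Step 13: in state A at pos 4, read 1 -> (A,1)->write 0,move R,goto B. Now: state=B, head=5, tape[-2..6]=000011000 (head:        ^)
Step 14: in state B at pos 5, read 0 -> (B,0)->write 1,move R,goto A. Now: state=A, head=6, tape[-2..7]=0000110100 (head:         ^)
Step 15: in state A at pos 6, read 0 -> (A,0)->write 1,move L,goto D. Now: state=D, head=5, tape[-2..7]=0000110110 (head:        ^)
Step 16: in state D at pos 5, read 1 -> (D,1)->write 0,move L,goto D. Now: state=D, head=4, tape[-2..7]=0000110010 (head:       ^)
Cells containing 1 after step 16: {2, 3, 6} -> 3 cell(s)

Answer: 3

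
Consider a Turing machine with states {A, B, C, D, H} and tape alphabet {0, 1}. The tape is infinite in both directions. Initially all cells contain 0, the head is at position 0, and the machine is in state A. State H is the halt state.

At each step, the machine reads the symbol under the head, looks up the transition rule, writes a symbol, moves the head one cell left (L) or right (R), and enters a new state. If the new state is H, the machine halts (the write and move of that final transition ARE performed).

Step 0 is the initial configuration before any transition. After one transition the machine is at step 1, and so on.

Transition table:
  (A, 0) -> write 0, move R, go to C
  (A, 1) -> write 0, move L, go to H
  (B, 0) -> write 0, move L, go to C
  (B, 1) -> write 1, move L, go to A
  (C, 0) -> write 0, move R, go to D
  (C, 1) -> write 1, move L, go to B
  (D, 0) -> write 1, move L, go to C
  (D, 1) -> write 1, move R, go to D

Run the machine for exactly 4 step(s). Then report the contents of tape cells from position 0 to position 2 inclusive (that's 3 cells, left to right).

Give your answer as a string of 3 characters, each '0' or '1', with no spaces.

Answer: 001

Derivation:
Step 1: in state A at pos 0, read 0 -> (A,0)->write 0,move R,goto C. Now: state=C, head=1, tape[-1..2]=0000 (head:   ^)
Step 2: in state C at pos 1, read 0 -> (C,0)->write 0,move R,goto D. Now: state=D, head=2, tape[-1..3]=00000 (head:    ^)
Step 3: in state D at pos 2, read 0 -> (D,0)->write 1,move L,goto C. Now: state=C, head=1, tape[-1..3]=00010 (head:   ^)
Step 4: in state C at pos 1, read 0 -> (C,0)->write 0,move R,goto D. Now: state=D, head=2, tape[-1..3]=00010 (head:    ^)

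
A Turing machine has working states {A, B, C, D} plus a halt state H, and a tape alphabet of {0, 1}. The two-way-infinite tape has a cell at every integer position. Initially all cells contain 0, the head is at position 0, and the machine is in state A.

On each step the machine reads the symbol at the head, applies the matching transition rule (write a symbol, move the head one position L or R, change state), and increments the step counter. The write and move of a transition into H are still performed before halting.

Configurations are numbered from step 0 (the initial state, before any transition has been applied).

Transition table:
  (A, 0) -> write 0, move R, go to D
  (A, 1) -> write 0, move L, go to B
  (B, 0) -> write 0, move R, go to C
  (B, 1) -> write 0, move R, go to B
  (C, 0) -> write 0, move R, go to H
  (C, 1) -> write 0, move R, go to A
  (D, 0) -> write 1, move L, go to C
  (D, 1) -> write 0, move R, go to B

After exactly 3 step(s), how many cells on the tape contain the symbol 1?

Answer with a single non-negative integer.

Step 1: in state A at pos 0, read 0 -> (A,0)->write 0,move R,goto D. Now: state=D, head=1, tape[-1..2]=0000 (head:   ^)
Step 2: in state D at pos 1, read 0 -> (D,0)->write 1,move L,goto C. Now: state=C, head=0, tape[-1..2]=0010 (head:  ^)
Step 3: in state C at pos 0, read 0 -> (C,0)->write 0,move R,goto H. Now: state=H, head=1, tape[-1..2]=0010 (head:   ^)
Cells containing 1 after step 3: {1} -> 1 cell(s)

Answer: 1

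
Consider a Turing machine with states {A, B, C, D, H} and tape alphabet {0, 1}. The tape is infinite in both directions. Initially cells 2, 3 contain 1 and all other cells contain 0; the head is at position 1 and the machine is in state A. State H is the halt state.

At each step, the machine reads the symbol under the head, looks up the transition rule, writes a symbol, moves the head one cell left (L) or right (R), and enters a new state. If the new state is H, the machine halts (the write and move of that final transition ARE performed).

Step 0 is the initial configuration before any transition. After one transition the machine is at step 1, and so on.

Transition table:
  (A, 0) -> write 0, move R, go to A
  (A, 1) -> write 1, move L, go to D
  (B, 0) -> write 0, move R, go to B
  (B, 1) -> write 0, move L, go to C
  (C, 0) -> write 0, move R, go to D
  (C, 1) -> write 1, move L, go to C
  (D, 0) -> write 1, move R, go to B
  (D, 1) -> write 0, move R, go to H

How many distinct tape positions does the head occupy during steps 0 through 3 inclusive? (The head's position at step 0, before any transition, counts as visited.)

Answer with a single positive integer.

Step 1: in state A at pos 1, read 0 -> (A,0)->write 0,move R,goto A. Now: state=A, head=2, tape[0..4]=00110 (head:   ^)
Step 2: in state A at pos 2, read 1 -> (A,1)->write 1,move L,goto D. Now: state=D, head=1, tape[0..4]=00110 (head:  ^)
Step 3: in state D at pos 1, read 0 -> (D,0)->write 1,move R,goto B. Now: state=B, head=2, tape[0..4]=01110 (head:   ^)
Head positions at steps 0..3: starting at 1, distinct positions visited = {1, 2} -> 2 position(s)

Answer: 2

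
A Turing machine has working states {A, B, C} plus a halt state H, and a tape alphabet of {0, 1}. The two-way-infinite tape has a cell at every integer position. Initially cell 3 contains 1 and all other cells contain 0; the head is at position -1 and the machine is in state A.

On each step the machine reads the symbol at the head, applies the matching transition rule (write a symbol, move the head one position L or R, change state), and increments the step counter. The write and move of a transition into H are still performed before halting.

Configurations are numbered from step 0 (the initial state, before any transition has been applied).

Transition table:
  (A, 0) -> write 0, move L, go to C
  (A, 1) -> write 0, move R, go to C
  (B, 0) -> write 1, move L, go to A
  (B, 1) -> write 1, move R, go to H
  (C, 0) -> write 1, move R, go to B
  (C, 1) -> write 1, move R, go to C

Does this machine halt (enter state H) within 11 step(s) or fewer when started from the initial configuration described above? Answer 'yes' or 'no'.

Step 1: in state A at pos -1, read 0 -> (A,0)->write 0,move L,goto C. Now: state=C, head=-2, tape[-3..4]=00000010 (head:  ^)
Step 2: in state C at pos -2, read 0 -> (C,0)->write 1,move R,goto B. Now: state=B, head=-1, tape[-3..4]=01000010 (head:   ^)
Step 3: in state B at pos -1, read 0 -> (B,0)->write 1,move L,goto A. Now: state=A, head=-2, tape[-3..4]=01100010 (head:  ^)
Step 4: in state A at pos -2, read 1 -> (A,1)->write 0,move R,goto C. Now: state=C, head=-1, tape[-3..4]=00100010 (head:   ^)
Step 5: in state C at pos -1, read 1 -> (C,1)->write 1,move R,goto C. Now: state=C, head=0, tape[-3..4]=00100010 (head:    ^)
Step 6: in state C at pos 0, read 0 -> (C,0)->write 1,move R,goto B. Now: state=B, head=1, tape[-3..4]=00110010 (head:     ^)
Step 7: in state B at pos 1, read 0 -> (B,0)->write 1,move L,goto A. Now: state=A, head=0, tape[-3..4]=00111010 (head:    ^)
Step 8: in state A at pos 0, read 1 -> (A,1)->write 0,move R,goto C. Now: state=C, head=1, tape[-3..4]=00101010 (head:     ^)
Step 9: in state C at pos 1, read 1 -> (C,1)->write 1,move R,goto C. Now: state=C, head=2, tape[-3..4]=00101010 (head:      ^)
Step 10: in state C at pos 2, read 0 -> (C,0)->write 1,move R,goto B. Now: state=B, head=3, tape[-3..4]=00101110 (head:       ^)
Step 11: in state B at pos 3, read 1 -> (B,1)->write 1,move R,goto H. Now: state=H, head=4, tape[-3..5]=001011100 (head:        ^)
State H reached at step 11; 11 <= 11 -> yes

Answer: yes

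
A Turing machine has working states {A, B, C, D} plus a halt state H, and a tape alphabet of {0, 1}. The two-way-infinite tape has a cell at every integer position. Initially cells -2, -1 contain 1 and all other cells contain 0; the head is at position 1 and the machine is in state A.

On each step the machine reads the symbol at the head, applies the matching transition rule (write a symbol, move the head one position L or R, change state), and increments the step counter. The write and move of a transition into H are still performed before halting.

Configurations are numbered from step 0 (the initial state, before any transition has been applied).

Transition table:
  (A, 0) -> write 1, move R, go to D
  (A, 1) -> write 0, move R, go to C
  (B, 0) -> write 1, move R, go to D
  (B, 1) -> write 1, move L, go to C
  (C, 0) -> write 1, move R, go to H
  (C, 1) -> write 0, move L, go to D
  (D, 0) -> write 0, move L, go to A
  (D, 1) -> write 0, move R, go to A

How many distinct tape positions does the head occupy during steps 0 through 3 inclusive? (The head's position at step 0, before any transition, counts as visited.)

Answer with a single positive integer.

Step 1: in state A at pos 1, read 0 -> (A,0)->write 1,move R,goto D. Now: state=D, head=2, tape[-3..3]=0110100 (head:      ^)
Step 2: in state D at pos 2, read 0 -> (D,0)->write 0,move L,goto A. Now: state=A, head=1, tape[-3..3]=0110100 (head:     ^)
Step 3: in state A at pos 1, read 1 -> (A,1)->write 0,move R,goto C. Now: state=C, head=2, tape[-3..3]=0110000 (head:      ^)
Head positions at steps 0..3: starting at 1, distinct positions visited = {1, 2} -> 2 position(s)

Answer: 2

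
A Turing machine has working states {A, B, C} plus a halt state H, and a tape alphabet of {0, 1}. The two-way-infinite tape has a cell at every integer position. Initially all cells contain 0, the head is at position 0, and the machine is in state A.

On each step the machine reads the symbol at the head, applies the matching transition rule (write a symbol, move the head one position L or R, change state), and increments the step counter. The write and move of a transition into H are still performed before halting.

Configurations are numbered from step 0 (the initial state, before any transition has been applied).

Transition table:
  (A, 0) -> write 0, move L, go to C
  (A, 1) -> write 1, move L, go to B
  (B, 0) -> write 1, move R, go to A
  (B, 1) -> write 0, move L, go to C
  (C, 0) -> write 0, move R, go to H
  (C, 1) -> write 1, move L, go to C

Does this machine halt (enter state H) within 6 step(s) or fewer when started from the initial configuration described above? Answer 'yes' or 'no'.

Answer: yes

Derivation:
Step 1: in state A at pos 0, read 0 -> (A,0)->write 0,move L,goto C. Now: state=C, head=-1, tape[-2..1]=0000 (head:  ^)
Step 2: in state C at pos -1, read 0 -> (C,0)->write 0,move R,goto H. Now: state=H, head=0, tape[-2..1]=0000 (head:   ^)
State H reached at step 2; 2 <= 6 -> yes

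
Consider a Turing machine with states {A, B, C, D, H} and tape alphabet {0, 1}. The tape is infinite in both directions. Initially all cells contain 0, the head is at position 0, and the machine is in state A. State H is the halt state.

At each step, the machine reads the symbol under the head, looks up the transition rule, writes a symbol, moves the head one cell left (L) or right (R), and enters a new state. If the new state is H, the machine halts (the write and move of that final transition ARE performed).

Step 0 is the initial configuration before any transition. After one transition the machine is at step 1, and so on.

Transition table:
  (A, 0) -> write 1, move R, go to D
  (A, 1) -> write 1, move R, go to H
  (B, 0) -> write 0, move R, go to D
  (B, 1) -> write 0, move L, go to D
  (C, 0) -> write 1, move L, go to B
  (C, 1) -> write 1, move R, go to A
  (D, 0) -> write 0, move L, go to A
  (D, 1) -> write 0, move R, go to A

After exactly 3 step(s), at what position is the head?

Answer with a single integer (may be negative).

Step 1: in state A at pos 0, read 0 -> (A,0)->write 1,move R,goto D. Now: state=D, head=1, tape[-1..2]=0100 (head:   ^)
Step 2: in state D at pos 1, read 0 -> (D,0)->write 0,move L,goto A. Now: state=A, head=0, tape[-1..2]=0100 (head:  ^)
Step 3: in state A at pos 0, read 1 -> (A,1)->write 1,move R,goto H. Now: state=H, head=1, tape[-1..2]=0100 (head:   ^)

Answer: 1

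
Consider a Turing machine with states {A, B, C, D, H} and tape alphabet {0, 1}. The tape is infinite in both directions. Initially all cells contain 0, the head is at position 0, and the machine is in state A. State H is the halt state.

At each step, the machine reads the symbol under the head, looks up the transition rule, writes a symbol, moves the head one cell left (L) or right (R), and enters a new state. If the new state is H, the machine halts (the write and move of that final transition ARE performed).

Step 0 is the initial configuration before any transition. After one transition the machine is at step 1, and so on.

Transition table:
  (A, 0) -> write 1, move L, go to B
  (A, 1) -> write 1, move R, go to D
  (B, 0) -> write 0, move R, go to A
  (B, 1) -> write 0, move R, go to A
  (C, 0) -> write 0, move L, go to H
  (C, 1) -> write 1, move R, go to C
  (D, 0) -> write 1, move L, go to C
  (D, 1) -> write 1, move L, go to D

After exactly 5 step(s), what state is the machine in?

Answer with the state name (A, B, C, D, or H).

Answer: C

Derivation:
Step 1: in state A at pos 0, read 0 -> (A,0)->write 1,move L,goto B. Now: state=B, head=-1, tape[-2..1]=0010 (head:  ^)
Step 2: in state B at pos -1, read 0 -> (B,0)->write 0,move R,goto A. Now: state=A, head=0, tape[-2..1]=0010 (head:   ^)
Step 3: in state A at pos 0, read 1 -> (A,1)->write 1,move R,goto D. Now: state=D, head=1, tape[-2..2]=00100 (head:    ^)
Step 4: in state D at pos 1, read 0 -> (D,0)->write 1,move L,goto C. Now: state=C, head=0, tape[-2..2]=00110 (head:   ^)
Step 5: in state C at pos 0, read 1 -> (C,1)->write 1,move R,goto C. Now: state=C, head=1, tape[-2..2]=00110 (head:    ^)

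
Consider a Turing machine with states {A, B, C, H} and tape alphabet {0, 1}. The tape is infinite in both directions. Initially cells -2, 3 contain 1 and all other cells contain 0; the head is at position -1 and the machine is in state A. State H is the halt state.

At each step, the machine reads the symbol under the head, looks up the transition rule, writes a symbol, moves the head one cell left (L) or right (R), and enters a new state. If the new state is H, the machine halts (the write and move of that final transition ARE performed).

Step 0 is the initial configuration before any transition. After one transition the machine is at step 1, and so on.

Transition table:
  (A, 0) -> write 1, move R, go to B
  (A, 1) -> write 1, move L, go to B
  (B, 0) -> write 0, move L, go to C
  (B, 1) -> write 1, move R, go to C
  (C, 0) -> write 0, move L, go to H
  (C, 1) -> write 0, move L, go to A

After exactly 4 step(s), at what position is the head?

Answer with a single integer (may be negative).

Answer: -3

Derivation:
Step 1: in state A at pos -1, read 0 -> (A,0)->write 1,move R,goto B. Now: state=B, head=0, tape[-3..4]=01100010 (head:    ^)
Step 2: in state B at pos 0, read 0 -> (B,0)->write 0,move L,goto C. Now: state=C, head=-1, tape[-3..4]=01100010 (head:   ^)
Step 3: in state C at pos -1, read 1 -> (C,1)->write 0,move L,goto A. Now: state=A, head=-2, tape[-3..4]=01000010 (head:  ^)
Step 4: in state A at pos -2, read 1 -> (A,1)->write 1,move L,goto B. Now: state=B, head=-3, tape[-4..4]=001000010 (head:  ^)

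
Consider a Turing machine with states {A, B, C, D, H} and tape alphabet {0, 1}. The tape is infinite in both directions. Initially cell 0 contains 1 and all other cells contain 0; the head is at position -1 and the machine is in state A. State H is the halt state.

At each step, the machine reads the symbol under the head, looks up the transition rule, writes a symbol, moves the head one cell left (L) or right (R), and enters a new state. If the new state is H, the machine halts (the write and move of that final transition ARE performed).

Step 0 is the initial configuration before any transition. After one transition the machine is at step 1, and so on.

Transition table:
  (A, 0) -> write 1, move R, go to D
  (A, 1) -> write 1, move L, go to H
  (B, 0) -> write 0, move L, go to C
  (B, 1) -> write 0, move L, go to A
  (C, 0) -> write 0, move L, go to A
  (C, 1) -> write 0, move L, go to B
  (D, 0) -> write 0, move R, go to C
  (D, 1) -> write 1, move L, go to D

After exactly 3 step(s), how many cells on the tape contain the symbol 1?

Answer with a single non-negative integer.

Step 1: in state A at pos -1, read 0 -> (A,0)->write 1,move R,goto D. Now: state=D, head=0, tape[-2..1]=0110 (head:   ^)
Step 2: in state D at pos 0, read 1 -> (D,1)->write 1,move L,goto D. Now: state=D, head=-1, tape[-2..1]=0110 (head:  ^)
Step 3: in state D at pos -1, read 1 -> (D,1)->write 1,move L,goto D. Now: state=D, head=-2, tape[-3..1]=00110 (head:  ^)
Cells containing 1 after step 3: {-1, 0} -> 2 cell(s)

Answer: 2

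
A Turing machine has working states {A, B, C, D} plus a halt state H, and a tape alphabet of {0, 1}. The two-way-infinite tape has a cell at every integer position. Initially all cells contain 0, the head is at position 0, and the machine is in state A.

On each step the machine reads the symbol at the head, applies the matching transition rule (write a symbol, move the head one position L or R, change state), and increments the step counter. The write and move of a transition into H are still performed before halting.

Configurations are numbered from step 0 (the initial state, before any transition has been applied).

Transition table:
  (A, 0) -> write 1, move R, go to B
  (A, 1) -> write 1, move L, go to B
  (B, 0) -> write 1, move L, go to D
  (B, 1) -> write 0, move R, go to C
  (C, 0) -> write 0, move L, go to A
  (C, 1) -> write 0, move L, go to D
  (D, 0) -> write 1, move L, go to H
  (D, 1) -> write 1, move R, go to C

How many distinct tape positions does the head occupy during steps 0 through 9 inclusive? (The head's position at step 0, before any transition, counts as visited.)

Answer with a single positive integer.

Step 1: in state A at pos 0, read 0 -> (A,0)->write 1,move R,goto B. Now: state=B, head=1, tape[-1..2]=0100 (head:   ^)
Step 2: in state B at pos 1, read 0 -> (B,0)->write 1,move L,goto D. Now: state=D, head=0, tape[-1..2]=0110 (head:  ^)
Step 3: in state D at pos 0, read 1 -> (D,1)->write 1,move R,goto C. Now: state=C, head=1, tape[-1..2]=0110 (head:   ^)
Step 4: in state C at pos 1, read 1 -> (C,1)->write 0,move L,goto D. Now: state=D, head=0, tape[-1..2]=0100 (head:  ^)
Step 5: in state D at pos 0, read 1 -> (D,1)->write 1,move R,goto C. Now: state=C, head=1, tape[-1..2]=0100 (head:   ^)
Step 6: in state C at pos 1, read 0 -> (C,0)->write 0,move L,goto A. Now: state=A, head=0, tape[-1..2]=0100 (head:  ^)
Step 7: in state A at pos 0, read 1 -> (A,1)->write 1,move L,goto B. Now: state=B, head=-1, tape[-2..2]=00100 (head:  ^)
Step 8: in state B at pos -1, read 0 -> (B,0)->write 1,move L,goto D. Now: state=D, head=-2, tape[-3..2]=001100 (head:  ^)
Step 9: in state D at pos -2, read 0 -> (D,0)->write 1,move L,goto H. Now: state=H, head=-3, tape[-4..2]=0011100 (head:  ^)
Head positions at steps 0..9: starting at 0, distinct positions visited = {-3, -2, -1, 0, 1} -> 5 position(s)

Answer: 5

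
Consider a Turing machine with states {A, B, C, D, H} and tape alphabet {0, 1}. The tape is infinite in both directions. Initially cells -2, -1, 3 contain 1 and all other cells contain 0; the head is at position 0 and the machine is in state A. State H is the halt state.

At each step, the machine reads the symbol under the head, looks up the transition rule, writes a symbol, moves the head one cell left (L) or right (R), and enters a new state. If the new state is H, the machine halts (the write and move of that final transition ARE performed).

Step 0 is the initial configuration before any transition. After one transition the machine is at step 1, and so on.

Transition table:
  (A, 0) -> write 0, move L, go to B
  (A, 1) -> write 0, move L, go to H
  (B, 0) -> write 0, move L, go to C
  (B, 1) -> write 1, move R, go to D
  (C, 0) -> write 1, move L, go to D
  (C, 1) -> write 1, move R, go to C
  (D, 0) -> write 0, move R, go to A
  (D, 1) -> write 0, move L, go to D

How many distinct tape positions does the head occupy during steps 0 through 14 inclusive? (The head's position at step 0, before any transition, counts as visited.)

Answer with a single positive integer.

Step 1: in state A at pos 0, read 0 -> (A,0)->write 0,move L,goto B. Now: state=B, head=-1, tape[-3..4]=01100010 (head:   ^)
Step 2: in state B at pos -1, read 1 -> (B,1)->write 1,move R,goto D. Now: state=D, head=0, tape[-3..4]=01100010 (head:    ^)
Step 3: in state D at pos 0, read 0 -> (D,0)->write 0,move R,goto A. Now: state=A, head=1, tape[-3..4]=01100010 (head:     ^)
Step 4: in state A at pos 1, read 0 -> (A,0)->write 0,move L,goto B. Now: state=B, head=0, tape[-3..4]=01100010 (head:    ^)
Step 5: in state B at pos 0, read 0 -> (B,0)->write 0,move L,goto C. Now: state=C, head=-1, tape[-3..4]=01100010 (head:   ^)
Step 6: in state C at pos -1, read 1 -> (C,1)->write 1,move R,goto C. Now: state=C, head=0, tape[-3..4]=01100010 (head:    ^)
Step 7: in state C at pos 0, read 0 -> (C,0)->write 1,move L,goto D. Now: state=D, head=-1, tape[-3..4]=01110010 (head:   ^)
Step 8: in state D at pos -1, read 1 -> (D,1)->write 0,move L,goto D. Now: state=D, head=-2, tape[-3..4]=01010010 (head:  ^)
Step 9: in state D at pos -2, read 1 -> (D,1)->write 0,move L,goto D. Now: state=D, head=-3, tape[-4..4]=000010010 (head:  ^)
Step 10: in state D at pos -3, read 0 -> (D,0)->write 0,move R,goto A. Now: state=A, head=-2, tape[-4..4]=000010010 (head:   ^)
Step 11: in state A at pos -2, read 0 -> (A,0)->write 0,move L,goto B. Now: state=B, head=-3, tape[-4..4]=000010010 (head:  ^)
Step 12: in state B at pos -3, read 0 -> (B,0)->write 0,move L,goto C. Now: state=C, head=-4, tape[-5..4]=0000010010 (head:  ^)
Step 13: in state C at pos -4, read 0 -> (C,0)->write 1,move L,goto D. Now: state=D, head=-5, tape[-6..4]=00100010010 (head:  ^)
Step 14: in state D at pos -5, read 0 -> (D,0)->write 0,move R,goto A. Now: state=A, head=-4, tape[-6..4]=00100010010 (head:   ^)
Head positions at steps 0..14: starting at 0, distinct positions visited = {-5, -4, -3, -2, -1, 0, 1} -> 7 position(s)

Answer: 7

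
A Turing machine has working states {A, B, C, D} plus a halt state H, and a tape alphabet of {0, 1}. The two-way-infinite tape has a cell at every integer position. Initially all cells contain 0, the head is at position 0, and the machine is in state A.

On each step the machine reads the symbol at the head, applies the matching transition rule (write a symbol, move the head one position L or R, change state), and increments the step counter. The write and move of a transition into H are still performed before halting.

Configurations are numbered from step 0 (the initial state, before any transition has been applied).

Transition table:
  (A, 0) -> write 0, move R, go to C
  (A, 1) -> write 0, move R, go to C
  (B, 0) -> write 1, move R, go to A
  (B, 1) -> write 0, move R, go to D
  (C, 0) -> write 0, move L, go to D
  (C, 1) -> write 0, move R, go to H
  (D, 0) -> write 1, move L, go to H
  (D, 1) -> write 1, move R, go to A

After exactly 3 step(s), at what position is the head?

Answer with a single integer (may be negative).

Step 1: in state A at pos 0, read 0 -> (A,0)->write 0,move R,goto C. Now: state=C, head=1, tape[-1..2]=0000 (head:   ^)
Step 2: in state C at pos 1, read 0 -> (C,0)->write 0,move L,goto D. Now: state=D, head=0, tape[-1..2]=0000 (head:  ^)
Step 3: in state D at pos 0, read 0 -> (D,0)->write 1,move L,goto H. Now: state=H, head=-1, tape[-2..2]=00100 (head:  ^)

Answer: -1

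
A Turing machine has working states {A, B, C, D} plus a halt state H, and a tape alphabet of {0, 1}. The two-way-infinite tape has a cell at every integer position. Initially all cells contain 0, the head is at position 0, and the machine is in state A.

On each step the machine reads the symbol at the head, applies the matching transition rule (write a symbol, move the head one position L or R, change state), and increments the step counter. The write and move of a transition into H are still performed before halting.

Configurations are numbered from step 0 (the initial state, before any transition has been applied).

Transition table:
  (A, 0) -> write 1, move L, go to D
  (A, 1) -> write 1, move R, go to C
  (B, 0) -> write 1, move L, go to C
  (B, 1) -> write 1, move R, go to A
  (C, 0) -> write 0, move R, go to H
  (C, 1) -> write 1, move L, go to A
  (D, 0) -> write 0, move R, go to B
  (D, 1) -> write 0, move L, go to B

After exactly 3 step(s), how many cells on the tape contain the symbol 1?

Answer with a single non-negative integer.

Answer: 1

Derivation:
Step 1: in state A at pos 0, read 0 -> (A,0)->write 1,move L,goto D. Now: state=D, head=-1, tape[-2..1]=0010 (head:  ^)
Step 2: in state D at pos -1, read 0 -> (D,0)->write 0,move R,goto B. Now: state=B, head=0, tape[-2..1]=0010 (head:   ^)
Step 3: in state B at pos 0, read 1 -> (B,1)->write 1,move R,goto A. Now: state=A, head=1, tape[-2..2]=00100 (head:    ^)
Cells containing 1 after step 3: {0} -> 1 cell(s)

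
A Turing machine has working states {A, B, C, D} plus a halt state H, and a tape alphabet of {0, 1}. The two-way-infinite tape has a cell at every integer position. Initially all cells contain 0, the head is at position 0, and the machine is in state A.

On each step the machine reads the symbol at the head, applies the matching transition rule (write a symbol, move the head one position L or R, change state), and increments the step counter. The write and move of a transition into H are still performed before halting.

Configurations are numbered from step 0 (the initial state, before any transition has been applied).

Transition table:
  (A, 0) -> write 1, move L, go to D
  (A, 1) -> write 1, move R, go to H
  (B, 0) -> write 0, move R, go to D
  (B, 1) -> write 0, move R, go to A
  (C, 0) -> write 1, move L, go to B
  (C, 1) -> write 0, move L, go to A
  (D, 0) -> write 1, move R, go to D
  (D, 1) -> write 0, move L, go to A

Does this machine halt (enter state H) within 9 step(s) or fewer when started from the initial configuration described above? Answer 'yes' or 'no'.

Answer: yes

Derivation:
Step 1: in state A at pos 0, read 0 -> (A,0)->write 1,move L,goto D. Now: state=D, head=-1, tape[-2..1]=0010 (head:  ^)
Step 2: in state D at pos -1, read 0 -> (D,0)->write 1,move R,goto D. Now: state=D, head=0, tape[-2..1]=0110 (head:   ^)
Step 3: in state D at pos 0, read 1 -> (D,1)->write 0,move L,goto A. Now: state=A, head=-1, tape[-2..1]=0100 (head:  ^)
Step 4: in state A at pos -1, read 1 -> (A,1)->write 1,move R,goto H. Now: state=H, head=0, tape[-2..1]=0100 (head:   ^)
State H reached at step 4; 4 <= 9 -> yes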